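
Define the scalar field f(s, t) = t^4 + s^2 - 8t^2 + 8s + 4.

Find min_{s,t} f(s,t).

f(s,t) separates as P(s) + Q(t) + 4, so its minimum is min P + min Q + 4.
P'(s) = 2s + 8 vanishes at s ∈ {-4}; Q'(t) = 4t(t - 2)(t + 2) vanishes at t ∈ {-2, 0, 2}.
Local minima of P (where P''>0): P(-4)=-16. Local minima of Q: Q(-2)=-16, Q(2)=-16.
So the global minimum of f is P(-4) + Q(-2) + 4 = -16 − 16 + 4 = -28, attained at (-4, -2).

-28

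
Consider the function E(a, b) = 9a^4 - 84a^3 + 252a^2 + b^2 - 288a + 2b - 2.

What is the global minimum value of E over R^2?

-195

E(a,b) separates as P(a) + Q(b) − 2, so its minimum is min P + min Q − 2.
P'(a) = 36(a - 4)(a - 2)(a - 1) vanishes at a ∈ {1, 2, 4}; Q'(b) = 2b + 2 vanishes at b ∈ {-1}.
Local minima of P (where P''>0): P(1)=-111, P(4)=-192. Local minima of Q: Q(-1)=-1.
So the global minimum of E is P(4) + Q(-1) − 2 = -192 − 1 − 2 = -195, attained at (4, -1).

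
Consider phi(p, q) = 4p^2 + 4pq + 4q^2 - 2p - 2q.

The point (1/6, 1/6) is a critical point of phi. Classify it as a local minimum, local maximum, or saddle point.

The Hessian of phi is constant: H = [[8, 4], [4, 8]].
det(H) = 8·8 − 4² = 48.
det(H) > 0 and tr(H) = 16 > 0, so H is positive definite and the point is a local minimum.

local minimum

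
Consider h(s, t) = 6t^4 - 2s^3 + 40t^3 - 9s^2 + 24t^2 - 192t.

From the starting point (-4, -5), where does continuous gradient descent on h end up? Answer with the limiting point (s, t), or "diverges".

h is separable, so gradient descent decouples: s follows -∂h/∂s, t follows -∂h/∂t.
∂h/∂s = -6s(s + 3); at s=-4 this is -24, so s increases.
∂h/∂t = 24(t - 1)(t + 2)(t + 4); at t=-5 this is -432, so t increases.
s converges to its nearest critical value -3 (a local min of the s-part); t converges to -4. The iterate converges to (-3, -4).

(-3, -4)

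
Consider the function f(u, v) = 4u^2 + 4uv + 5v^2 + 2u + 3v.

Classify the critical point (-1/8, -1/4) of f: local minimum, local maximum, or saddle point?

local minimum

The Hessian of f is constant: H = [[8, 4], [4, 10]].
det(H) = 8·10 − 4² = 64.
det(H) > 0 and tr(H) = 18 > 0, so H is positive definite and the point is a local minimum.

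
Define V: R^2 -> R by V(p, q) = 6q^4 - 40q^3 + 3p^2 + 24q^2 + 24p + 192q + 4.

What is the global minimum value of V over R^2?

-166

V(p,q) separates as A(p) + B(q) + 4, so its minimum is min A + min B + 4.
A'(p) = 6p + 24 vanishes at p ∈ {-4}; B'(q) = 24(q - 4)(q - 2)(q + 1) vanishes at q ∈ {-1, 2, 4}.
Local minima of A (where A''>0): A(-4)=-48. Local minima of B: B(-1)=-122, B(4)=128.
So the global minimum of V is A(-4) + B(-1) + 4 = -48 − 122 + 4 = -166, attained at (-4, -1).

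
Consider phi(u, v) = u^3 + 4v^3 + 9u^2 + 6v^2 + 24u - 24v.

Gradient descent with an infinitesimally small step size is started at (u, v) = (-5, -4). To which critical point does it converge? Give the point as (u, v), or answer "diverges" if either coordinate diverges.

diverges

phi is separable, so gradient descent decouples: u follows -∂phi/∂u, v follows -∂phi/∂v.
∂phi/∂u = 3(u + 2)(u + 4); at u=-5 this is 9, so u decreases.
∂phi/∂v = 12(v - 1)(v + 2); at v=-4 this is 120, so v decreases.
The u-coordinate has no critical point in that direction and runs off to infinity.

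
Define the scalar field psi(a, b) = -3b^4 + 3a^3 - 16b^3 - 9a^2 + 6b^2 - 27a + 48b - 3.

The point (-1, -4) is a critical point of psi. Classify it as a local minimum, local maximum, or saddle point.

local maximum

The mixed partial ∂²psi/∂a∂b is 0, so the Hessian at any point is diag(psi_aa, psi_bb) = diag(18(a - 1), 12(-3b^2 - 8b + 1)).
At (-1, -4): H = diag(-36, -180).
Both eigenvalues are negative, so H is negative definite: a local maximum.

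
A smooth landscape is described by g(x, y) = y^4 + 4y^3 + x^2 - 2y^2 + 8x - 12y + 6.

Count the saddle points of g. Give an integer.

1

g separates as a function of x plus a function of y, so ∇g=0 decouples.
∂g/∂x = 2(x + 4) = 0 at x ∈ {-4}; ∂g/∂y = 4(y - 1)(y + 1)(y + 3) = 0 at y ∈ {-3, -1, 1}.
The Hessian is diagonal: diag(g_xx, g_yy). Second derivatives: g_xx(-4)=2; g_yy(-3)=32, g_yy(-1)=-16, g_yy(1)=32.
Saddle points occur where the two diagonal entries have opposite signs: (-4, -1). Count: 1.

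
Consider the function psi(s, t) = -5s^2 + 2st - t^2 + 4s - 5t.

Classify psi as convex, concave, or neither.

concave

psi is quadratic, so its Hessian is the constant matrix H = [[-10, 2], [2, -2]].
det(H) = 16, tr(H) = -12.
det(H) > 0 and tr(H) < 0, so H is negative definite everywhere: concave.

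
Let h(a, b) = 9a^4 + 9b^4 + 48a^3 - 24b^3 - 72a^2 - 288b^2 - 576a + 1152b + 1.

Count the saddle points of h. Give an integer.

4

h separates as a function of a plus a function of b, so ∇h=0 decouples.
∂h/∂a = 36(a - 2)(a + 2)(a + 4) = 0 at a ∈ {-4, -2, 2}; ∂h/∂b = 36(b - 4)(b - 2)(b + 4) = 0 at b ∈ {-4, 2, 4}.
The Hessian is diagonal: diag(h_aa, h_bb). Second derivatives: h_aa(-4)=432, h_aa(-2)=-288, h_aa(2)=864; h_bb(-4)=1728, h_bb(2)=-432, h_bb(4)=576.
Saddle points occur where the two diagonal entries have opposite signs: (-4, 2), (-2, -4), (-2, 4), (2, 2). Count: 4.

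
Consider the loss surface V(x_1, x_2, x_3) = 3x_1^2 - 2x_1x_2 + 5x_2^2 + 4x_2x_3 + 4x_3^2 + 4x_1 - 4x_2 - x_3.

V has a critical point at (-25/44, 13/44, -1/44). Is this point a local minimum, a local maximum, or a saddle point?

local minimum

The Hessian is constant: H = [[6, -2, 0], [-2, 10, 4], [0, 4, 8]].
Leading principal minors: Δ₁ = 6, Δ₂ = 56, Δ₃ = 352.
All leading minors are positive, so H is positive definite: a local minimum.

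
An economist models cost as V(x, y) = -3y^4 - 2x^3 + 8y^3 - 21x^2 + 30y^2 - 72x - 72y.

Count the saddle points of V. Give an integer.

V separates as a function of x plus a function of y, so ∇V=0 decouples.
∂V/∂x = -6(x + 3)(x + 4) = 0 at x ∈ {-4, -3}; ∂V/∂y = -12(y - 3)(y - 1)(y + 2) = 0 at y ∈ {-2, 1, 3}.
The Hessian is diagonal: diag(V_xx, V_yy). Second derivatives: V_xx(-4)=6, V_xx(-3)=-6; V_yy(-2)=-180, V_yy(1)=72, V_yy(3)=-120.
Saddle points occur where the two diagonal entries have opposite signs: (-4, -2), (-4, 3), (-3, 1). Count: 3.

3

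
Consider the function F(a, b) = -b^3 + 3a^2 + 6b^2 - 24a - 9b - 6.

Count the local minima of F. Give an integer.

1

F separates as a function of a plus a function of b, so ∇F=0 decouples.
∂F/∂a = 6(a - 4) = 0 at a ∈ {4}; ∂F/∂b = -3(b - 3)(b - 1) = 0 at b ∈ {1, 3}.
The Hessian is diagonal: diag(F_aa, F_bb). Second derivatives: F_aa(4)=6; F_bb(1)=6, F_bb(3)=-6.
Local minima occur where both diagonal entries positive: (4, 1). Count: 1.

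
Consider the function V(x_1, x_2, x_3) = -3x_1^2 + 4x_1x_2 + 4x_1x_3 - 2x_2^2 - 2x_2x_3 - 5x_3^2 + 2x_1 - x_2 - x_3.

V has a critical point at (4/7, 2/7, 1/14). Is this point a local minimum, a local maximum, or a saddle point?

local maximum

The Hessian is constant: H = [[-6, 4, 4], [4, -4, -2], [4, -2, -10]].
Leading principal minors: Δ₁ = -6, Δ₂ = 8, Δ₃ = -56.
The minors alternate sign starting negative (−, +, −), so H is negative definite: a local maximum.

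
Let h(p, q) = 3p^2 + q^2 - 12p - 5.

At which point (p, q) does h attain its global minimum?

(2, 0)

h(p,q) separates as A(p) + B(q) − 5, so its minimum is min A + min B − 5.
A'(p) = 6p - 12 vanishes at p ∈ {2}; B'(q) = 2q vanishes at q ∈ {0}.
Local minima of A (where A''>0): A(2)=-12. Local minima of B: B(0)=0.
So the global minimum of h is A(2) + B(0) − 5 = -12 + 0 − 5 = -17, attained at (2, 0).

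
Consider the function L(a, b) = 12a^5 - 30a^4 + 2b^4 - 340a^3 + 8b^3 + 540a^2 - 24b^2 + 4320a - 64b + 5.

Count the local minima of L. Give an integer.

4

L separates as a function of a plus a function of b, so ∇L=0 decouples.
∂L/∂a = 60(a - 4)(a - 3)(a + 2)(a + 3) = 0 at a ∈ {-3, -2, 3, 4}; ∂L/∂b = 8(b - 2)(b + 1)(b + 4) = 0 at b ∈ {-4, -1, 2}.
The Hessian is diagonal: diag(L_aa, L_bb). Second derivatives: L_aa(-3)=-2520, L_aa(-2)=1800, L_aa(3)=-1800, L_aa(4)=2520; L_bb(-4)=144, L_bb(-1)=-72, L_bb(2)=144.
Local minima occur where both diagonal entries positive: (-2, -4), (-2, 2), (4, -4), (4, 2). Count: 4.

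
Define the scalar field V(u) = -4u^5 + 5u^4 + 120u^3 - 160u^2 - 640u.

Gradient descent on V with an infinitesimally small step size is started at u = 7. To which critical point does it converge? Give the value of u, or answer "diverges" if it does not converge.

diverges

V'(u) = -20(u - 4)(u - 2)(u + 1)(u + 4), so V'(7) = -26400.
Gradient descent moves in the -V' direction, i.e. u is increasing.
There is no critical point above u=7, and V' keeps the same sign, so the iterate runs off to +∞.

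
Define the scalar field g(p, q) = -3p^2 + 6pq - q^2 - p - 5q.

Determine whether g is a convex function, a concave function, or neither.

g is quadratic, so its Hessian is the constant matrix H = [[-6, 6], [6, -2]].
det(H) = -24, tr(H) = -8.
det(H) < 0, so H is indefinite: neither convex nor concave.

neither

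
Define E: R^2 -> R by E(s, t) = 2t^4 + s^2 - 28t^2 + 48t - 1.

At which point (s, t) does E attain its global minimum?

E(s,t) separates as P(s) + Q(t) − 1, so its minimum is min P + min Q − 1.
P'(s) = 2s vanishes at s ∈ {0}; Q'(t) = 8(t - 2)(t - 1)(t + 3) vanishes at t ∈ {-3, 1, 2}.
Local minima of P (where P''>0): P(0)=0. Local minima of Q: Q(-3)=-234, Q(2)=16.
So the global minimum of E is P(0) + Q(-3) − 1 = 0 − 234 − 1 = -235, attained at (0, -3).

(0, -3)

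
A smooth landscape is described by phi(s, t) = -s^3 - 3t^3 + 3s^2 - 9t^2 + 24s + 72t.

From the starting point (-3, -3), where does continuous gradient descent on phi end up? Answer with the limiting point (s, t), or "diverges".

(-2, -4)

phi is separable, so gradient descent decouples: s follows -∂phi/∂s, t follows -∂phi/∂t.
∂phi/∂s = -3(s - 4)(s + 2); at s=-3 this is -21, so s increases.
∂phi/∂t = -9(t - 2)(t + 4); at t=-3 this is 45, so t decreases.
s converges to its nearest critical value -2 (a local min of the s-part); t converges to -4. The iterate converges to (-2, -4).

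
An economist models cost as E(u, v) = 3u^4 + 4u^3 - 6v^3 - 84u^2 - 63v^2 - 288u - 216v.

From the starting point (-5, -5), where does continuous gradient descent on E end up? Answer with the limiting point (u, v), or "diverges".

(-3, -4)

E is separable, so gradient descent decouples: u follows -∂E/∂u, v follows -∂E/∂v.
∂E/∂u = 12(u - 4)(u + 2)(u + 3); at u=-5 this is -648, so u increases.
∂E/∂v = -18(v + 3)(v + 4); at v=-5 this is -36, so v increases.
u converges to its nearest critical value -3 (a local min of the u-part); v converges to -4. The iterate converges to (-3, -4).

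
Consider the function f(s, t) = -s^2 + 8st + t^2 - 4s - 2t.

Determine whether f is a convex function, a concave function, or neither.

neither

f is quadratic, so its Hessian is the constant matrix H = [[-2, 8], [8, 2]].
det(H) = -68, tr(H) = 0.
det(H) < 0, so H is indefinite: neither convex nor concave.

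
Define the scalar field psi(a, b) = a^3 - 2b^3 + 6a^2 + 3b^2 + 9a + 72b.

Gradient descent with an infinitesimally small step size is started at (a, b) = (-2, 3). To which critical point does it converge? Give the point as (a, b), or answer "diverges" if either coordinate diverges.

psi is separable, so gradient descent decouples: a follows -∂psi/∂a, b follows -∂psi/∂b.
∂psi/∂a = 3(a + 1)(a + 3); at a=-2 this is -3, so a increases.
∂psi/∂b = -6(b - 4)(b + 3); at b=3 this is 36, so b decreases.
a converges to its nearest critical value -1 (a local min of the a-part); b converges to -3. The iterate converges to (-1, -3).

(-1, -3)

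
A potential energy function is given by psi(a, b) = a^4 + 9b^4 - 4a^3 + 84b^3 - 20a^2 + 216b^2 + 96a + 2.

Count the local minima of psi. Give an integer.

4

psi separates as a function of a plus a function of b, so ∇psi=0 decouples.
∂psi/∂a = 4(a - 4)(a - 2)(a + 3) = 0 at a ∈ {-3, 2, 4}; ∂psi/∂b = 36b(b + 3)(b + 4) = 0 at b ∈ {-4, -3, 0}.
The Hessian is diagonal: diag(psi_aa, psi_bb). Second derivatives: psi_aa(-3)=140, psi_aa(2)=-40, psi_aa(4)=56; psi_bb(-4)=144, psi_bb(-3)=-108, psi_bb(0)=432.
Local minima occur where both diagonal entries positive: (-3, -4), (-3, 0), (4, -4), (4, 0). Count: 4.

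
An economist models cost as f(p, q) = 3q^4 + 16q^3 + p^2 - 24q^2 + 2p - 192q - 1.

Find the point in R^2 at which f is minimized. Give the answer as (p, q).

f(p,q) separates as A(p) + B(q) − 1, so its minimum is min A + min B − 1.
A'(p) = 2p + 2 vanishes at p ∈ {-1}; B'(q) = 12(q - 2)(q + 2)(q + 4) vanishes at q ∈ {-4, -2, 2}.
Local minima of A (where A''>0): A(-1)=-1. Local minima of B: B(-4)=128, B(2)=-304.
So the global minimum of f is A(-1) + B(2) − 1 = -1 − 304 − 1 = -306, attained at (-1, 2).

(-1, 2)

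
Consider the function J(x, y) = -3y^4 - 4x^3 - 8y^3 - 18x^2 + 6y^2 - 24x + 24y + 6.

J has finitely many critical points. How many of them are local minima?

1

J separates as a function of x plus a function of y, so ∇J=0 decouples.
∂J/∂x = -12(x + 1)(x + 2) = 0 at x ∈ {-2, -1}; ∂J/∂y = -12(y - 1)(y + 1)(y + 2) = 0 at y ∈ {-2, -1, 1}.
The Hessian is diagonal: diag(J_xx, J_yy). Second derivatives: J_xx(-2)=12, J_xx(-1)=-12; J_yy(-2)=-36, J_yy(-1)=24, J_yy(1)=-72.
Local minima occur where both diagonal entries positive: (-2, -1). Count: 1.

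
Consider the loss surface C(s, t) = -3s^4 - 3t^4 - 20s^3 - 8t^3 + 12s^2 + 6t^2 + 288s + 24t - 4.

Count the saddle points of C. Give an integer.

4

C separates as a function of s plus a function of t, so ∇C=0 decouples.
∂C/∂s = -12(s - 2)(s + 3)(s + 4) = 0 at s ∈ {-4, -3, 2}; ∂C/∂t = -12(t - 1)(t + 1)(t + 2) = 0 at t ∈ {-2, -1, 1}.
The Hessian is diagonal: diag(C_ss, C_tt). Second derivatives: C_ss(-4)=-72, C_ss(-3)=60, C_ss(2)=-360; C_tt(-2)=-36, C_tt(-1)=24, C_tt(1)=-72.
Saddle points occur where the two diagonal entries have opposite signs: (-4, -1), (-3, -2), (-3, 1), (2, -1). Count: 4.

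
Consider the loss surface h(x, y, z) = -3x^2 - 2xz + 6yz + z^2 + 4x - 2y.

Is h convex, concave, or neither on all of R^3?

h is quadratic, so its Hessian is the constant matrix H = [[-6, 0, -2], [0, 0, 6], [-2, 6, 2]].
Leading principal minors: -6, 0, 216.
Neither pattern holds ⇒ H is indefinite ⇒ neither convex nor concave.

neither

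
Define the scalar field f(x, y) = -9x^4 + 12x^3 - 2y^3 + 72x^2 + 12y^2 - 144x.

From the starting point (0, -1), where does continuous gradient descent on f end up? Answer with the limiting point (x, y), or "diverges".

f is separable, so gradient descent decouples: x follows -∂f/∂x, y follows -∂f/∂y.
∂f/∂x = -36(x - 2)(x - 1)(x + 2); at x=0 this is -144, so x increases.
∂f/∂y = -6y(y - 4); at y=-1 this is -30, so y increases.
x converges to its nearest critical value 1 (a local min of the x-part); y converges to 0. The iterate converges to (1, 0).

(1, 0)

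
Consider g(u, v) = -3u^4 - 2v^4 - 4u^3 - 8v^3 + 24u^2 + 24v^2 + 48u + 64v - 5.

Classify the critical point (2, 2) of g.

The mixed partial ∂²g/∂u∂v is 0, so the Hessian at any point is diag(g_uu, g_vv) = diag(12(-3u^2 - 2u + 4), 24(-v^2 - 2v + 2)).
At (2, 2): H = diag(-144, -144).
Both eigenvalues are negative, so H is negative definite: a local maximum.

local maximum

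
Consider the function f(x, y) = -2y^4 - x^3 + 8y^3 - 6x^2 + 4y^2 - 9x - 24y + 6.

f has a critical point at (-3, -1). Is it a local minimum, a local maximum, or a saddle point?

saddle point

The mixed partial ∂²f/∂x∂y is 0, so the Hessian at any point is diag(f_xx, f_yy) = diag(-6(x + 2), 8(-3y^2 + 6y + 1)).
At (-3, -1): H = diag(6, -64).
The eigenvalues have opposite signs, so H is indefinite: a saddle point.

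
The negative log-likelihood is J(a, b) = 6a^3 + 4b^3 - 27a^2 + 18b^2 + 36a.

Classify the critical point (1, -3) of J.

The mixed partial ∂²J/∂a∂b is 0, so the Hessian at any point is diag(J_aa, J_bb) = diag(18(2a - 3), 12(2b + 3)).
At (1, -3): H = diag(-18, -36).
Both eigenvalues are negative, so H is negative definite: a local maximum.

local maximum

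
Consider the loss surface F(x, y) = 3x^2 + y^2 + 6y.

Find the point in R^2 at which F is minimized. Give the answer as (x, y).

(0, -3)

F(x,y) separates as P(x) + Q(y), so its minimum is min P + min Q.
P'(x) = 6x vanishes at x ∈ {0}; Q'(y) = 2y + 6 vanishes at y ∈ {-3}.
Local minima of P (where P''>0): P(0)=0. Local minima of Q: Q(-3)=-9.
So the global minimum of F is P(0) + Q(-3) = 0 − 9 = -9, attained at (0, -3).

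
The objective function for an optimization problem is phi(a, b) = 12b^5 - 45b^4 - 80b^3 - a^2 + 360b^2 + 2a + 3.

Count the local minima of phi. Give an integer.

0

phi separates as a function of a plus a function of b, so ∇phi=0 decouples.
∂phi/∂a = -2(a - 1) = 0 at a ∈ {1}; ∂phi/∂b = 60b(b - 3)(b - 2)(b + 2) = 0 at b ∈ {-2, 0, 2, 3}.
The Hessian is diagonal: diag(phi_aa, phi_bb). Second derivatives: phi_aa(1)=-2; phi_bb(-2)=-2400, phi_bb(0)=720, phi_bb(2)=-480, phi_bb(3)=900.
Local minima occur where both diagonal entries positive: none. Count: 0.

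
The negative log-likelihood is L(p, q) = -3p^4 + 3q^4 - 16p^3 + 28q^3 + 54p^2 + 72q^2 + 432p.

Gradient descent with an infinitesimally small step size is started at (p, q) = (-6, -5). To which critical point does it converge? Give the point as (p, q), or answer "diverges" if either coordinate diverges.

L is separable, so gradient descent decouples: p follows -∂L/∂p, q follows -∂L/∂q.
∂L/∂p = -12(p - 3)(p + 3)(p + 4); at p=-6 this is 648, so p decreases.
∂L/∂q = 12q(q + 3)(q + 4); at q=-5 this is -120, so q increases.
The p-coordinate has no critical point in that direction and runs off to infinity.

diverges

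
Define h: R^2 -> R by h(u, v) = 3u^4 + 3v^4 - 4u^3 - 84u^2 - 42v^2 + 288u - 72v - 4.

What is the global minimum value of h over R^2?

-1827

h(u,v) separates as P(u) + Q(v) − 4, so its minimum is min P + min Q − 4.
P'(u) = 12(u - 3)(u - 2)(u + 4) vanishes at u ∈ {-4, 2, 3}; Q'(v) = 12(v - 3)(v + 1)(v + 2) vanishes at v ∈ {-2, -1, 3}.
Local minima of P (where P''>0): P(-4)=-1472, P(3)=243. Local minima of Q: Q(-2)=24, Q(3)=-351.
So the global minimum of h is P(-4) + Q(3) − 4 = -1472 − 351 − 4 = -1827, attained at (-4, 3).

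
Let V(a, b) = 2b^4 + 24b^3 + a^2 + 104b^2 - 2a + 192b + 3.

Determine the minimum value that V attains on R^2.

-126

V(a,b) separates as P(a) + Q(b) + 3, so its minimum is min P + min Q + 3.
P'(a) = 2a - 2 vanishes at a ∈ {1}; Q'(b) = 8(b + 2)(b + 3)(b + 4) vanishes at b ∈ {-4, -3, -2}.
Local minima of P (where P''>0): P(1)=-1. Local minima of Q: Q(-4)=-128, Q(-2)=-128.
So the global minimum of V is P(1) + Q(-4) + 3 = -1 − 128 + 3 = -126, attained at (1, -4).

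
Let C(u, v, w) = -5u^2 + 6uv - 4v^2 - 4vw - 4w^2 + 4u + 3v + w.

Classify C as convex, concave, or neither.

C is quadratic, so its Hessian is the constant matrix H = [[-10, 6, 0], [6, -8, -4], [0, -4, -8]].
Leading principal minors: -10, 44, -192.
Signs alternate −, +, − ⇒ H ≺ 0 ⇒ concave.

concave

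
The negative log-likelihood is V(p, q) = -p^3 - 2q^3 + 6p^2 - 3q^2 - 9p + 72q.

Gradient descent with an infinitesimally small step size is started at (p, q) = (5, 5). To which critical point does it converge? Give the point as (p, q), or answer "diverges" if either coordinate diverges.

V is separable, so gradient descent decouples: p follows -∂V/∂p, q follows -∂V/∂q.
∂V/∂p = -3(p - 3)(p - 1); at p=5 this is -24, so p increases.
∂V/∂q = -6(q - 3)(q + 4); at q=5 this is -108, so q increases.
The p-coordinate has no critical point in that direction and runs off to infinity.

diverges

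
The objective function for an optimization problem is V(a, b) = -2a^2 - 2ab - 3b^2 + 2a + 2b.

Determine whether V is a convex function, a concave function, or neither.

V is quadratic, so its Hessian is the constant matrix H = [[-4, -2], [-2, -6]].
det(H) = 20, tr(H) = -10.
det(H) > 0 and tr(H) < 0, so H is negative definite everywhere: concave.

concave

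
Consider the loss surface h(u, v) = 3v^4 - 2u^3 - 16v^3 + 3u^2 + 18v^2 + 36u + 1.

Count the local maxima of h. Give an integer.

1

h separates as a function of u plus a function of v, so ∇h=0 decouples.
∂h/∂u = -6(u - 3)(u + 2) = 0 at u ∈ {-2, 3}; ∂h/∂v = 12v(v - 3)(v - 1) = 0 at v ∈ {0, 1, 3}.
The Hessian is diagonal: diag(h_uu, h_vv). Second derivatives: h_uu(-2)=30, h_uu(3)=-30; h_vv(0)=36, h_vv(1)=-24, h_vv(3)=72.
Local maxima occur where both diagonal entries negative: (3, 1). Count: 1.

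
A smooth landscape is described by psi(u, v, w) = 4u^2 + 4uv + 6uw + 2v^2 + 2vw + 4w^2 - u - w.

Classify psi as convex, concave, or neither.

convex

psi is quadratic, so its Hessian is the constant matrix H = [[8, 4, 6], [4, 4, 2], [6, 2, 8]].
Leading principal minors: 8, 16, 48.
All positive ⇒ H ≻ 0 ⇒ convex.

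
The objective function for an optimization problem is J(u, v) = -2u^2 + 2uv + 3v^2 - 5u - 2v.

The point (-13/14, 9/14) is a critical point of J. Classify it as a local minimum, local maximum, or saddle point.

saddle point

The Hessian of J is constant: H = [[-4, 2], [2, 6]].
det(H) = (-4)·6 − 2² = -28.
Since det(H) < 0, H is indefinite and the critical point is a saddle point.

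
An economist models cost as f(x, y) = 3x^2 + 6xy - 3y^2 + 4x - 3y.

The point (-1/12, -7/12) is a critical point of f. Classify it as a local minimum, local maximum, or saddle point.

saddle point

The Hessian of f is constant: H = [[6, 6], [6, -6]].
det(H) = 6·(-6) − 6² = -72.
Since det(H) < 0, H is indefinite and the critical point is a saddle point.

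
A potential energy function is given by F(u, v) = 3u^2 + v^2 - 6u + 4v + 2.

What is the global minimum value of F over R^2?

F(u,v) separates as P(u) + Q(v) + 2, so its minimum is min P + min Q + 2.
P'(u) = 6u - 6 vanishes at u ∈ {1}; Q'(v) = 2v + 4 vanishes at v ∈ {-2}.
Local minima of P (where P''>0): P(1)=-3. Local minima of Q: Q(-2)=-4.
So the global minimum of F is P(1) + Q(-2) + 2 = -3 − 4 + 2 = -5, attained at (1, -2).

-5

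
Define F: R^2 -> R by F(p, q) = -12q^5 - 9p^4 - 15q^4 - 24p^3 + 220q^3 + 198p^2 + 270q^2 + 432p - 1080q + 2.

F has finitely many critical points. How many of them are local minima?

F separates as a function of p plus a function of q, so ∇F=0 decouples.
∂F/∂p = -36(p - 3)(p + 1)(p + 4) = 0 at p ∈ {-4, -1, 3}; ∂F/∂q = -60(q - 3)(q - 1)(q + 2)(q + 3) = 0 at q ∈ {-3, -2, 1, 3}.
The Hessian is diagonal: diag(F_pp, F_qq). Second derivatives: F_pp(-4)=-756, F_pp(-1)=432, F_pp(3)=-1008; F_qq(-3)=1440, F_qq(-2)=-900, F_qq(1)=1440, F_qq(3)=-3600.
Local minima occur where both diagonal entries positive: (-1, -3), (-1, 1). Count: 2.

2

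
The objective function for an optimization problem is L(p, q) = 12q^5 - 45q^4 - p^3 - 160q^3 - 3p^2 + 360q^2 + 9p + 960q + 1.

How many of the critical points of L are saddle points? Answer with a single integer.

4

L separates as a function of p plus a function of q, so ∇L=0 decouples.
∂L/∂p = -3(p - 1)(p + 3) = 0 at p ∈ {-3, 1}; ∂L/∂q = 60(q - 4)(q - 2)(q + 1)(q + 2) = 0 at q ∈ {-2, -1, 2, 4}.
The Hessian is diagonal: diag(L_pp, L_qq). Second derivatives: L_pp(-3)=12, L_pp(1)=-12; L_qq(-2)=-1440, L_qq(-1)=900, L_qq(2)=-1440, L_qq(4)=3600.
Saddle points occur where the two diagonal entries have opposite signs: (-3, -2), (-3, 2), (1, -1), (1, 4). Count: 4.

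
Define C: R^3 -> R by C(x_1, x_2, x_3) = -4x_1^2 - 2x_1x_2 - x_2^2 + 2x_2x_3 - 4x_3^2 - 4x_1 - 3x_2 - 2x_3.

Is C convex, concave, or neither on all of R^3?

C is quadratic, so its Hessian is the constant matrix H = [[-8, -2, 0], [-2, -2, 2], [0, 2, -8]].
Leading principal minors: -8, 12, -64.
Signs alternate −, +, − ⇒ H ≺ 0 ⇒ concave.

concave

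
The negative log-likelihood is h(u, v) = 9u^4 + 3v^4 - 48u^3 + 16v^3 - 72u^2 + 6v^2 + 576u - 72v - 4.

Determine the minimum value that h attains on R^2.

-963

h(u,v) separates as P(u) + Q(v) − 4, so its minimum is min P + min Q − 4.
P'(u) = 36(u - 4)(u - 2)(u + 2) vanishes at u ∈ {-2, 2, 4}; Q'(v) = 12(v - 1)(v + 2)(v + 3) vanishes at v ∈ {-3, -2, 1}.
Local minima of P (where P''>0): P(-2)=-912, P(4)=384. Local minima of Q: Q(-3)=81, Q(1)=-47.
So the global minimum of h is P(-2) + Q(1) − 4 = -912 − 47 − 4 = -963, attained at (-2, 1).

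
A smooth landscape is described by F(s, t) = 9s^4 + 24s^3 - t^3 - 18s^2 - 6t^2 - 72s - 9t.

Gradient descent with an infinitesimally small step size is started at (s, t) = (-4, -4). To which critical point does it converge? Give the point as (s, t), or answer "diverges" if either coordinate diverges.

F is separable, so gradient descent decouples: s follows -∂F/∂s, t follows -∂F/∂t.
∂F/∂s = 36(s - 1)(s + 1)(s + 2); at s=-4 this is -1080, so s increases.
∂F/∂t = -3(t + 1)(t + 3); at t=-4 this is -9, so t increases.
s converges to its nearest critical value -2 (a local min of the s-part); t converges to -3. The iterate converges to (-2, -3).

(-2, -3)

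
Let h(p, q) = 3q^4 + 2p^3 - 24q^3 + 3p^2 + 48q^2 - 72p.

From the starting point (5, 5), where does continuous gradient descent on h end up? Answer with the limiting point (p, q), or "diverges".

(3, 4)

h is separable, so gradient descent decouples: p follows -∂h/∂p, q follows -∂h/∂q.
∂h/∂p = 6(p - 3)(p + 4); at p=5 this is 108, so p decreases.
∂h/∂q = 12q(q - 4)(q - 2); at q=5 this is 180, so q decreases.
p converges to its nearest critical value 3 (a local min of the p-part); q converges to 4. The iterate converges to (3, 4).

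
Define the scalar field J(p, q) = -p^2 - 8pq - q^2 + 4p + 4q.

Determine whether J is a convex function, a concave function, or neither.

J is quadratic, so its Hessian is the constant matrix H = [[-2, -8], [-8, -2]].
det(H) = -60, tr(H) = -4.
det(H) < 0, so H is indefinite: neither convex nor concave.

neither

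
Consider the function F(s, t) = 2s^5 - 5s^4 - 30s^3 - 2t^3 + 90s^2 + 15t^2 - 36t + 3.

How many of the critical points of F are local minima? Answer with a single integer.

2

F separates as a function of s plus a function of t, so ∇F=0 decouples.
∂F/∂s = 10s(s - 3)(s - 2)(s + 3) = 0 at s ∈ {-3, 0, 2, 3}; ∂F/∂t = -6(t - 3)(t - 2) = 0 at t ∈ {2, 3}.
The Hessian is diagonal: diag(F_ss, F_tt). Second derivatives: F_ss(-3)=-900, F_ss(0)=180, F_ss(2)=-100, F_ss(3)=180; F_tt(2)=6, F_tt(3)=-6.
Local minima occur where both diagonal entries positive: (0, 2), (3, 2). Count: 2.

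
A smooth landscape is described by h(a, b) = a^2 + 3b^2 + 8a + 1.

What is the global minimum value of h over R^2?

-15

h(a,b) separates as P(a) + Q(b) + 1, so its minimum is min P + min Q + 1.
P'(a) = 2a + 8 vanishes at a ∈ {-4}; Q'(b) = 6b vanishes at b ∈ {0}.
Local minima of P (where P''>0): P(-4)=-16. Local minima of Q: Q(0)=0.
So the global minimum of h is P(-4) + Q(0) + 1 = -16 + 0 + 1 = -15, attained at (-4, 0).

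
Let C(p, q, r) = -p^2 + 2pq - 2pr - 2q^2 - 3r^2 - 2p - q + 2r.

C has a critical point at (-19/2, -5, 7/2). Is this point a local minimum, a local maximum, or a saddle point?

The Hessian is constant: H = [[-2, 2, -2], [2, -4, 0], [-2, 0, -6]].
Leading principal minors: Δ₁ = -2, Δ₂ = 4, Δ₃ = -8.
The minors alternate sign starting negative (−, +, −), so H is negative definite: a local maximum.

local maximum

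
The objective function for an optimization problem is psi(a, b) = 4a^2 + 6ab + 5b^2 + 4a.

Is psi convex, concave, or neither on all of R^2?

convex

psi is quadratic, so its Hessian is the constant matrix H = [[8, 6], [6, 10]].
det(H) = 44, tr(H) = 18.
det(H) > 0 and tr(H) > 0, so H is positive definite everywhere: convex.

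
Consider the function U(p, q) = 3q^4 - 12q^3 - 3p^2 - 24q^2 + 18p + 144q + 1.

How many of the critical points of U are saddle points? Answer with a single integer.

U separates as a function of p plus a function of q, so ∇U=0 decouples.
∂U/∂p = -6(p - 3) = 0 at p ∈ {3}; ∂U/∂q = 12(q - 3)(q - 2)(q + 2) = 0 at q ∈ {-2, 2, 3}.
The Hessian is diagonal: diag(U_pp, U_qq). Second derivatives: U_pp(3)=-6; U_qq(-2)=240, U_qq(2)=-48, U_qq(3)=60.
Saddle points occur where the two diagonal entries have opposite signs: (3, -2), (3, 3). Count: 2.

2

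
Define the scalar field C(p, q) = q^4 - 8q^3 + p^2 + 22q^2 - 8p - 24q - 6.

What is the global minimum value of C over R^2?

-31

C(p,q) separates as A(p) + B(q) − 6, so its minimum is min A + min B − 6.
A'(p) = 2p - 8 vanishes at p ∈ {4}; B'(q) = 4(q - 3)(q - 2)(q - 1) vanishes at q ∈ {1, 2, 3}.
Local minima of A (where A''>0): A(4)=-16. Local minima of B: B(1)=-9, B(3)=-9.
So the global minimum of C is A(4) + B(1) − 6 = -16 − 9 − 6 = -31, attained at (4, 1).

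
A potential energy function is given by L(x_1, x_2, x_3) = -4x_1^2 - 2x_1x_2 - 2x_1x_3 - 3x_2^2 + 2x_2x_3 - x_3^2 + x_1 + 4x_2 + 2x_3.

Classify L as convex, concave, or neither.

concave

L is quadratic, so its Hessian is the constant matrix H = [[-8, -2, -2], [-2, -6, 2], [-2, 2, -2]].
Leading principal minors: -8, 44, -16.
Signs alternate −, +, − ⇒ H ≺ 0 ⇒ concave.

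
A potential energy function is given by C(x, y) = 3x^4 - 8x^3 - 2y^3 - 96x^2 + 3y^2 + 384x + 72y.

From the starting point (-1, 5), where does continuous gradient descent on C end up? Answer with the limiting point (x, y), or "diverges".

diverges

C is separable, so gradient descent decouples: x follows -∂C/∂x, y follows -∂C/∂y.
∂C/∂x = 12(x - 4)(x - 2)(x + 4); at x=-1 this is 540, so x decreases.
∂C/∂y = -6(y - 4)(y + 3); at y=5 this is -48, so y increases.
The y-coordinate has no critical point in that direction and runs off to infinity.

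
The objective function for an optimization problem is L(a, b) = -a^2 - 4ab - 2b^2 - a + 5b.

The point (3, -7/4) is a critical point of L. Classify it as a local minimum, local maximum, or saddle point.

saddle point

The Hessian of L is constant: H = [[-2, -4], [-4, -4]].
det(H) = (-2)·(-4) − (-4)² = -8.
Since det(H) < 0, H is indefinite and the critical point is a saddle point.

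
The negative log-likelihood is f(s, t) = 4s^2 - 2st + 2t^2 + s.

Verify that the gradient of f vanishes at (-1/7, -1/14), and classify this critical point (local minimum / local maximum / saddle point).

local minimum

∇f = (8s - 2t + 1, -2s + 4t); substituting (-1/7, -1/14) gives ∇f = (0, 0), so (-1/7, -1/14) is indeed a critical point.
The Hessian of f is constant: H = [[8, -2], [-2, 4]].
det(H) = 8·4 − (-2)² = 28.
det(H) > 0 and tr(H) = 12 > 0, so H is positive definite and the point is a local minimum.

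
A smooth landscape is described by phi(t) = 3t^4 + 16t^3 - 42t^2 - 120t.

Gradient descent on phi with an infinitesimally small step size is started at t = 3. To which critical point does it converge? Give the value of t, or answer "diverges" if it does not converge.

phi'(t) = 12(t - 2)(t + 1)(t + 5), so phi'(3) = 384.
Gradient descent moves in the -phi' direction, i.e. t is decreasing.
The nearest critical point in that direction is t = 2, where phi'' = 252 > 0 (a local minimum). The iterate converges there.

2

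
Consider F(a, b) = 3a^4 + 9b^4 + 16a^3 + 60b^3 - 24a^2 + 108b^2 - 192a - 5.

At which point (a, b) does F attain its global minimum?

F(a,b) separates as P(a) + Q(b) − 5, so its minimum is min P + min Q − 5.
P'(a) = 12(a - 2)(a + 2)(a + 4) vanishes at a ∈ {-4, -2, 2}; Q'(b) = 36b(b + 2)(b + 3) vanishes at b ∈ {-3, -2, 0}.
Local minima of P (where P''>0): P(-4)=128, P(2)=-304. Local minima of Q: Q(-3)=81, Q(0)=0.
So the global minimum of F is P(2) + Q(0) − 5 = -304 + 0 − 5 = -309, attained at (2, 0).

(2, 0)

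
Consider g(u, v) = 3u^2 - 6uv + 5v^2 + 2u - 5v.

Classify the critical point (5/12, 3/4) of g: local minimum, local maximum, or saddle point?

The Hessian of g is constant: H = [[6, -6], [-6, 10]].
det(H) = 6·10 − (-6)² = 24.
det(H) > 0 and tr(H) = 16 > 0, so H is positive definite and the point is a local minimum.

local minimum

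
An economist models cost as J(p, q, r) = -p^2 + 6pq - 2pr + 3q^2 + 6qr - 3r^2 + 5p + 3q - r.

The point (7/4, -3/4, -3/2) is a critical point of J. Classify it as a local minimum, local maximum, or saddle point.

saddle point

The Hessian is constant: H = [[-2, 6, -2], [6, 6, 6], [-2, 6, -6]].
Leading principal minors: Δ₁ = -2, Δ₂ = -48, Δ₃ = 192.
The minors fit neither the all-positive nor the alternating-sign pattern, so H is indefinite: a saddle point.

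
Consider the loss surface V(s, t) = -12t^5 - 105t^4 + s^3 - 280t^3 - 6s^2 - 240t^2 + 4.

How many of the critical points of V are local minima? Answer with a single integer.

2

V separates as a function of s plus a function of t, so ∇V=0 decouples.
∂V/∂s = 3s(s - 4) = 0 at s ∈ {0, 4}; ∂V/∂t = -60t(t + 1)(t + 2)(t + 4) = 0 at t ∈ {-4, -2, -1, 0}.
The Hessian is diagonal: diag(V_ss, V_tt). Second derivatives: V_ss(0)=-12, V_ss(4)=12; V_tt(-4)=1440, V_tt(-2)=-240, V_tt(-1)=180, V_tt(0)=-480.
Local minima occur where both diagonal entries positive: (4, -4), (4, -1). Count: 2.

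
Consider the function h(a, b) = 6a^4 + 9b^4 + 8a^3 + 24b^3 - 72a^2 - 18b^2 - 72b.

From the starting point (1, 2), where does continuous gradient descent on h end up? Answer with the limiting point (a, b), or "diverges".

(2, 1)

h is separable, so gradient descent decouples: a follows -∂h/∂a, b follows -∂h/∂b.
∂h/∂a = 24a(a - 2)(a + 3); at a=1 this is -96, so a increases.
∂h/∂b = 36(b - 1)(b + 1)(b + 2); at b=2 this is 432, so b decreases.
a converges to its nearest critical value 2 (a local min of the a-part); b converges to 1. The iterate converges to (2, 1).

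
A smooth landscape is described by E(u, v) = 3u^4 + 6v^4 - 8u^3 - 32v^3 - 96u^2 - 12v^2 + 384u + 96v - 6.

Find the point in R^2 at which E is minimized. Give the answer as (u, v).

E(u,v) separates as P(u) + Q(v) − 6, so its minimum is min P + min Q − 6.
P'(u) = 12(u - 4)(u - 2)(u + 4) vanishes at u ∈ {-4, 2, 4}; Q'(v) = 24(v - 4)(v - 1)(v + 1) vanishes at v ∈ {-1, 1, 4}.
Local minima of P (where P''>0): P(-4)=-1792, P(4)=256. Local minima of Q: Q(-1)=-70, Q(4)=-320.
So the global minimum of E is P(-4) + Q(4) − 6 = -1792 − 320 − 6 = -2118, attained at (-4, 4).

(-4, 4)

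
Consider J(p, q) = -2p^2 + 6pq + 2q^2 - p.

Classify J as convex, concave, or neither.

neither

J is quadratic, so its Hessian is the constant matrix H = [[-4, 6], [6, 4]].
det(H) = -52, tr(H) = 0.
det(H) < 0, so H is indefinite: neither convex nor concave.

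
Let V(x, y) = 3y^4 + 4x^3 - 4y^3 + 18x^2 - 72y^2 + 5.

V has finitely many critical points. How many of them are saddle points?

V separates as a function of x plus a function of y, so ∇V=0 decouples.
∂V/∂x = 12x(x + 3) = 0 at x ∈ {-3, 0}; ∂V/∂y = 12y(y - 4)(y + 3) = 0 at y ∈ {-3, 0, 4}.
The Hessian is diagonal: diag(V_xx, V_yy). Second derivatives: V_xx(-3)=-36, V_xx(0)=36; V_yy(-3)=252, V_yy(0)=-144, V_yy(4)=336.
Saddle points occur where the two diagonal entries have opposite signs: (-3, -3), (-3, 4), (0, 0). Count: 3.

3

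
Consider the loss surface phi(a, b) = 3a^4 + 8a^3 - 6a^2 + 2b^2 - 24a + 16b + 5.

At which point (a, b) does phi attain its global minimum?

phi(a,b) separates as P(a) + Q(b) + 5, so its minimum is min P + min Q + 5.
P'(a) = 12(a - 1)(a + 1)(a + 2) vanishes at a ∈ {-2, -1, 1}; Q'(b) = 4b + 16 vanishes at b ∈ {-4}.
Local minima of P (where P''>0): P(-2)=8, P(1)=-19. Local minima of Q: Q(-4)=-32.
So the global minimum of phi is P(1) + Q(-4) + 5 = -19 − 32 + 5 = -46, attained at (1, -4).

(1, -4)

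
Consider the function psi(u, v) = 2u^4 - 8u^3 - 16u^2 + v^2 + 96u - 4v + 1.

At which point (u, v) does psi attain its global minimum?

psi(u,v) separates as P(u) + Q(v) + 1, so its minimum is min P + min Q + 1.
P'(u) = 8(u - 3)(u - 2)(u + 2) vanishes at u ∈ {-2, 2, 3}; Q'(v) = 2v - 4 vanishes at v ∈ {2}.
Local minima of P (where P''>0): P(-2)=-160, P(3)=90. Local minima of Q: Q(2)=-4.
So the global minimum of psi is P(-2) + Q(2) + 1 = -160 − 4 + 1 = -163, attained at (-2, 2).

(-2, 2)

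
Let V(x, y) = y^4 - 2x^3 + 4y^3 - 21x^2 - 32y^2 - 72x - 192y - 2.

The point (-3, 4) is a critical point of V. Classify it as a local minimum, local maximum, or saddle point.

The mixed partial ∂²V/∂x∂y is 0, so the Hessian at any point is diag(V_xx, V_yy) = diag(-6(2x + 7), 4(3y^2 + 6y - 16)).
At (-3, 4): H = diag(-6, 224).
The eigenvalues have opposite signs, so H is indefinite: a saddle point.

saddle point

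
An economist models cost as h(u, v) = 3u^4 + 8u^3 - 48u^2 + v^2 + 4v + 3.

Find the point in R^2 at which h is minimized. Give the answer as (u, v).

h(u,v) separates as P(u) + Q(v) + 3, so its minimum is min P + min Q + 3.
P'(u) = 12u(u - 2)(u + 4) vanishes at u ∈ {-4, 0, 2}; Q'(v) = 2v + 4 vanishes at v ∈ {-2}.
Local minima of P (where P''>0): P(-4)=-512, P(2)=-80. Local minima of Q: Q(-2)=-4.
So the global minimum of h is P(-4) + Q(-2) + 3 = -512 − 4 + 3 = -513, attained at (-4, -2).

(-4, -2)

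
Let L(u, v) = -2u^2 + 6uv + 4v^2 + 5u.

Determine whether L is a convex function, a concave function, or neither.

L is quadratic, so its Hessian is the constant matrix H = [[-4, 6], [6, 8]].
det(H) = -68, tr(H) = 4.
det(H) < 0, so H is indefinite: neither convex nor concave.

neither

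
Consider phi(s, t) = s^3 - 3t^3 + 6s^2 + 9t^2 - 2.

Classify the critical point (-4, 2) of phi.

local maximum

The mixed partial ∂²phi/∂s∂t is 0, so the Hessian at any point is diag(phi_ss, phi_tt) = diag(6(s + 2), 18(-t + 1)).
At (-4, 2): H = diag(-12, -18).
Both eigenvalues are negative, so H is negative definite: a local maximum.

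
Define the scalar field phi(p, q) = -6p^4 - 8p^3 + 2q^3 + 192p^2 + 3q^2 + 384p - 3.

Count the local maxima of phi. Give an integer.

phi separates as a function of p plus a function of q, so ∇phi=0 decouples.
∂phi/∂p = -24(p - 4)(p + 1)(p + 4) = 0 at p ∈ {-4, -1, 4}; ∂phi/∂q = 6q(q + 1) = 0 at q ∈ {-1, 0}.
The Hessian is diagonal: diag(phi_pp, phi_qq). Second derivatives: phi_pp(-4)=-576, phi_pp(-1)=360, phi_pp(4)=-960; phi_qq(-1)=-6, phi_qq(0)=6.
Local maxima occur where both diagonal entries negative: (-4, -1), (4, -1). Count: 2.

2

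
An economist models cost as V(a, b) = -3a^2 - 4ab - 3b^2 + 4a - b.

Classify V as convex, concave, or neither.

concave

V is quadratic, so its Hessian is the constant matrix H = [[-6, -4], [-4, -6]].
det(H) = 20, tr(H) = -12.
det(H) > 0 and tr(H) < 0, so H is negative definite everywhere: concave.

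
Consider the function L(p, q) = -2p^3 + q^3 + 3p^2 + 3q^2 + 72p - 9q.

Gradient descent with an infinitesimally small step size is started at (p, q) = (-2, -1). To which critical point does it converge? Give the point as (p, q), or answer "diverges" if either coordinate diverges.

L is separable, so gradient descent decouples: p follows -∂L/∂p, q follows -∂L/∂q.
∂L/∂p = -6(p - 4)(p + 3); at p=-2 this is 36, so p decreases.
∂L/∂q = 3(q - 1)(q + 3); at q=-1 this is -12, so q increases.
p converges to its nearest critical value -3 (a local min of the p-part); q converges to 1. The iterate converges to (-3, 1).

(-3, 1)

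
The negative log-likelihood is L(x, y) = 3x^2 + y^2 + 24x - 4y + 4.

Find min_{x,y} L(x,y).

-48

L(x,y) separates as P(x) + Q(y) + 4, so its minimum is min P + min Q + 4.
P'(x) = 6x + 24 vanishes at x ∈ {-4}; Q'(y) = 2y - 4 vanishes at y ∈ {2}.
Local minima of P (where P''>0): P(-4)=-48. Local minima of Q: Q(2)=-4.
So the global minimum of L is P(-4) + Q(2) + 4 = -48 − 4 + 4 = -48, attained at (-4, 2).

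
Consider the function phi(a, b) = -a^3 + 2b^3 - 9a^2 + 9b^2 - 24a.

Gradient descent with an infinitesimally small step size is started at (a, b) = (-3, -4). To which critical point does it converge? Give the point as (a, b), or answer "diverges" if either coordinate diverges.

phi is separable, so gradient descent decouples: a follows -∂phi/∂a, b follows -∂phi/∂b.
∂phi/∂a = -3(a + 2)(a + 4); at a=-3 this is 3, so a decreases.
∂phi/∂b = 6b(b + 3); at b=-4 this is 24, so b decreases.
The b-coordinate has no critical point in that direction and runs off to infinity.

diverges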